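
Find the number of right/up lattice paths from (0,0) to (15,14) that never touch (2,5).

Total paths to (15,14): C(29,14) = 77558760.
Paths through (2,5): C(7,5) x C(22,9) = 10445820.
Avoiding (2,5): 77558760 - 10445820.

Final answer: 67112940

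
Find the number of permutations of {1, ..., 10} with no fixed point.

Derangements satisfy D(n) = (n-1)(D(n-1) + D(n-2)), starting from D(0)=1, D(1)=0.
Building up: D(2)=1, D(3)=2, D(4)=9, D(5)=44, D(6)=265, D(7)=1854, D(8)=14833, D(9)=133496.
D(10) = 9 x (D(9) + D(8)) = 9 x (133496 + 14833).

Final answer: D(10) = 1334961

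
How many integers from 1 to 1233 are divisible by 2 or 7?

Multiples of 2: 616. Multiples of 7: 176. Of both (lcm=14): 88.
By inclusion-exclusion: 616 + 176 - 88.

Final answer: 704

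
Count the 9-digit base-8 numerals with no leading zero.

In base 8, the leading digit has 7 choices (1..7); each of the remaining 8 digits has 8 choices.
Total: 7 x 8^8.

Final answer: 117440512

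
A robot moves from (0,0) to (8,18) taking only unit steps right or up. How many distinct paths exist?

Each path has 8 right steps and 18 up steps in some order (26 steps total).
Choose which 18 of the 26 steps are up: C(26,18).

Final answer: C(26,18) = 1562275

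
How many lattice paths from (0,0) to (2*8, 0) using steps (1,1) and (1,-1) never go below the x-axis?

Total monotonic paths to (8,8): C(16,8) = 12870.
A path is bad iff it touches y = x + 1; reflecting its initial segment maps bad paths bijectively onto all paths to (7,9), of which there are C(16,9) = 11440.
Valid Dyck paths: 12870 - 11440.
(Equivalently, C_{8} = C(16,8)/9 = 12870/9.)

Final answer: C_{8} = 1430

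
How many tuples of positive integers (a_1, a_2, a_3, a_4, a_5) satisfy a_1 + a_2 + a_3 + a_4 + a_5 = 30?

Substitute a'_i = a_i - 1 (so a'_i >= 0). Then sum a'_i = 30 - 5 = 25.
Stars and bars: C(25+5-1, 5-1) = C(29,4).

Final answer: C(29,4) = 23751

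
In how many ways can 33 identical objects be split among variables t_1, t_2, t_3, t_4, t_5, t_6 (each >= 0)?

Stars and bars with 33 stars and 5 bars:
C(33+6-1, 6-1) = C(38,5).

Final answer: C(38,5) = 501942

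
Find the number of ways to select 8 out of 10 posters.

C(10,8) = 10!/(8! x (10-8)!).

Final answer: C(10,8) = 45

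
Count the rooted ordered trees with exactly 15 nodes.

This is counted by the nth Catalan number C_n. Here n = 15 - 1 = 14.
C_n = C(2n,n) - C(2n,n+1), so C_{14} = C(28,14) - C(28,15) = 40116600 - 37442160.

Final answer: C_{14} = 2674440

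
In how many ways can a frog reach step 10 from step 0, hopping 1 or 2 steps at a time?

Condition on the final move: it is a 1-step (f(n-1) ways to get there) or a 2-step (f(n-2) ways), so f(n) = f(n-1) + f(n-2), with f(1)=1, f(2)=2.
Computing successive values: f(1)=1, f(2)=2, f(3)=3, f(4)=5, f(5)=8, f(6)=13, f(7)=21, f(8)=34, f(9)=55, f(10)=89.

Final answer: 89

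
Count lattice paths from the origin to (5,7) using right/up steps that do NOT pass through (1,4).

Total paths to (5,7): C(12,7) = 792.
Paths through (1,4): C(5,4) x C(7,3) = 175.
Avoiding (1,4): 792 - 175.

Final answer: 617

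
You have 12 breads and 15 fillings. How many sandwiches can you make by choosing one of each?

By the multiplication principle: 12 x 15.

Final answer: 180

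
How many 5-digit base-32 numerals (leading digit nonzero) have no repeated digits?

The leading digit has 31 choices (anything but zero); the next has 31 (anything but the first), then 30, and so on, one fewer each time.
Total: 31 x 31 x 30 x 29 x 28.

Final answer: 23409960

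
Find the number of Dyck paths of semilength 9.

Total monotonic paths to (9,9): C(18,9) = 48620.
By the reflection principle, paths that go above the diagonal number C(18,10) = 43758.
Valid Dyck paths: 48620 - 43758.
(Check: C(18,9) - C(18,10) = C(18,9)/10, the Catalan number C_{9}.)

Final answer: C_{9} = 4862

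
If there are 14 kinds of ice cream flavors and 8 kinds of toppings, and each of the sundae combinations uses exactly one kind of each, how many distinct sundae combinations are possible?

By the multiplication principle: 14 x 8.

Final answer: 112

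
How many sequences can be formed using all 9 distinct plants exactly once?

The number of ways to arrange 9 distinct objects is 9!.

Final answer: 9! = 362880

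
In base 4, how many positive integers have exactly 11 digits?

In base 4, the leading digit has 3 choices (1..3); each of the remaining 10 digits has 4 choices.
Total: 3 x 4^10.

Final answer: 3145728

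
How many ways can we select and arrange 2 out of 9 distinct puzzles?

P(9,2) = 9!/(9-2)! = 9!/7!.

Final answer: P(9,2) = 72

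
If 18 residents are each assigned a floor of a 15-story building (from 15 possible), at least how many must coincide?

There are 15 possible values for floor of a 15-story building. With 18 residents and 15 categories, by pigeonhole: ceiling(18/15).

Final answer: 2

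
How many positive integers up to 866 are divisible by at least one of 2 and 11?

Multiples of 2: 433. Multiples of 11: 78. Of both (lcm=22): 39.
By inclusion-exclusion: 433 + 78 - 39.

Final answer: 472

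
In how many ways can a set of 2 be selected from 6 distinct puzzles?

C(6,2) = 6!/(2! x (6-2)!).

Final answer: C(6,2) = 15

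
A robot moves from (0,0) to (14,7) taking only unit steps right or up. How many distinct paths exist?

Each path has 14 right steps and 7 up steps in some order (21 steps total).
Choose which 7 of the 21 steps are up: C(21,7).

Final answer: C(21,7) = 116280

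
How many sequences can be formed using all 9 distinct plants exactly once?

The number of ways to arrange 9 distinct objects is 9!.

Final answer: 9! = 362880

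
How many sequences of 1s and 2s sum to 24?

Condition on the final move: it is a 1-step (f(n-1) ways to get there) or a 2-step (f(n-2) ways), so f(n) = f(n-1) + f(n-2), with f(1)=1, f(2)=2.
Computing successive values: f(1)=1, f(2)=2, f(3)=3, f(4)=5, f(5)=8, f(6)=13, f(7)=21, f(8)=34, f(9)=55, f(10)=89, f(11)=144, f(12)=233, f(13)=377, f(14)=610, f(15)=987, f(16)=1597, f(17)=2584, f(18)=4181, f(19)=6765, f(20)=10946, f(21)=17711, f(22)=28657, f(23)=46368, f(24)=75025.

Final answer: 75025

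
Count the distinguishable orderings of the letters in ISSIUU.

Letters (I:2, S:2, U:2). Total letters: 6.
Permutations = 6!/(2! x 2! x 2!).

Final answer: 90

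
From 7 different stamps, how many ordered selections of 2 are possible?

P(7,2) = 7!/(7-2)! = 7!/5!.

Final answer: P(7,2) = 42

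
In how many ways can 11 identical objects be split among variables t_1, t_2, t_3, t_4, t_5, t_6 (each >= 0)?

Stars and bars with 11 stars and 5 bars:
C(11+6-1, 6-1) = C(16,5).

Final answer: C(16,5) = 4368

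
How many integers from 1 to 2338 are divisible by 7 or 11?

Multiples of 7: 334. Multiples of 11: 212. Of both (lcm=77): 30.
By inclusion-exclusion: 334 + 212 - 30.

Final answer: 516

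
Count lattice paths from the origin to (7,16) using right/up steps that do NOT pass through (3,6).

Total paths to (7,16): C(23,16) = 245157.
Paths through (3,6): C(9,6) x C(14,10) = 84084.
Avoiding (3,6): 245157 - 84084.

Final answer: 161073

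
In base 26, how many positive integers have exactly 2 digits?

In base 26, the leading digit has 25 choices (1..25); each of the remaining 1 digits has 26 choices.
Total: 25 x 26^1.

Final answer: 650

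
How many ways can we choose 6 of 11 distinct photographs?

C(11,6) = 11!/(6! x (11-6)!).

Final answer: C(11,6) = 462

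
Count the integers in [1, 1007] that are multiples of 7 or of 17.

Multiples of 7: 143. Multiples of 17: 59. Of both (lcm=119): 8.
By inclusion-exclusion: 143 + 59 - 8.

Final answer: 194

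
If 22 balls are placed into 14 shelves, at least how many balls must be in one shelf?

By the pigeonhole principle: ceiling(22/14).

Final answer: 2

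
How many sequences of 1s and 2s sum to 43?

Let f(n) count the ways. The last step is size 1 or 2, so f(n) = f(n-1) + f(n-2) with f(1)=1, f(2)=2.
Iterating the recurrence: f(1)=1, f(2)=2, f(3)=3, f(4)=5, f(5)=8, f(6)=13, f(7)=21, f(8)=34, f(9)=55, f(10)=89, f(11)=144, f(12)=233, f(13)=377, f(14)=610, f(15)=987, f(16)=1597, f(17)=2584, f(18)=4181, f(19)=6765, f(20)=10946, f(21)=17711, f(22)=28657, f(23)=46368, f(24)=75025, f(25)=121393, f(26)=196418, f(27)=317811, f(28)=514229, f(29)=832040, f(30)=1346269, f(31)=2178309, f(32)=3524578, f(33)=5702887, f(34)=9227465, f(35)=14930352, f(36)=24157817, f(37)=39088169, f(38)=63245986, f(39)=102334155, f(40)=165580141, f(41)=267914296, f(42)=433494437, f(43)=701408733.

Final answer: 701408733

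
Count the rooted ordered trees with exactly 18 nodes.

This is counted by the nth Catalan number C_n. Here n = 18 - 1 = 17.
C_n = C(2n,n) - C(2n,n+1), so C_{17} = C(34,17) - C(34,18) = 2333606220 - 2203961430.

Final answer: C_{17} = 129644790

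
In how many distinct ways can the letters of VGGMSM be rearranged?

Letters (G:2, M:2, S:1, V:1). Total letters: 6.
Permutations = 6!/(2! x 2!).

Final answer: 180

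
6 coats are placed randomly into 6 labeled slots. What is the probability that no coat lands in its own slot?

Use the recurrence D(n) = (n-1)(D(n-1) + D(n-2)) with D(0)=1, D(1)=0.
Building up: D(2)=1, D(3)=2, D(4)=9, D(5)=44, D(6)=265.
Total arrangements: 6! = 720.
Probability = D(6)/6! = 53/144.

Final answer: D(6)/6! = 265/720 = 0.368056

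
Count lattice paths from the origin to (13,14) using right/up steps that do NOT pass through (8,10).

Total paths to (13,14): C(27,14) = 20058300.
Paths through (8,10): C(18,10) x C(9,4) = 5513508.
Avoiding (8,10): 20058300 - 5513508.

Final answer: 14544792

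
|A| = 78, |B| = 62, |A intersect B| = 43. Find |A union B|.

|A union B| = |A| + |B| - |A intersect B| = 78 + 62 - 43.

Final answer: 97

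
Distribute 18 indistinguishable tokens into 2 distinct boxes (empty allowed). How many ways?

Stars and bars: C(n+k-1, k-1) = C(19,1).

Final answer: C(19,1) = 19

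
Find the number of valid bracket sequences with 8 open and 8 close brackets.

The structures are counted by the Catalan number C_n. Here n = 8 (pairs).
C_n = C(2n,n)/(n+1), so C_{8} = C(16,8)/9 = 12870/9.

Final answer: C_{8} = 1430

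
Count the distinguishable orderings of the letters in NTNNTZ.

Letters (N:3, T:2, Z:1). Total letters: 6.
Permutations = 6!/(3! x 2!).

Final answer: 60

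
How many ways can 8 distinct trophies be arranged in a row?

The number of ways to arrange 8 distinct objects is 8!.

Final answer: 8! = 40320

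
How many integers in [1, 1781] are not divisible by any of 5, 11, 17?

|div by 5|=356, |div by 11|=161, |div by 17|=104.
|div by 5&11|=32, |div by 5&17|=20, |div by 11&17|=9, |div by all|=1.
By inclusion-exclusion, divisible by at least one: 356+161+104-32-20-9+1 = 561.
Not divisible by any: 1781 - 561.

Final answer: 1220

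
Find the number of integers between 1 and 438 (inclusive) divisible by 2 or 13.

Multiples of 2: 219. Multiples of 13: 33. Of both (lcm=26): 16.
By inclusion-exclusion: 219 + 33 - 16.

Final answer: 236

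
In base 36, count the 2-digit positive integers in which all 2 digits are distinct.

First digit: 35 (nonzero). Second: 35 (not first). Third: 34, etc.
Total: 35 x 35.

Final answer: 1225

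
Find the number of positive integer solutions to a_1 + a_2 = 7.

Substitute a'_i = a_i - 1 (so a'_i >= 0). Then sum a'_i = 7 - 2 = 5.
Stars and bars: C(5+2-1, 2-1) = C(6,1).

Final answer: C(6,1) = 6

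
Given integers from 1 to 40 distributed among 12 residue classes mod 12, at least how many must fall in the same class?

By pigeonhole with 40 objects and 12 categories: ceiling(40/12).

Final answer: 4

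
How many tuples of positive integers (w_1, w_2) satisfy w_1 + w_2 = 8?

Substitute w'_i = w_i - 1 (so w'_i >= 0). Then sum w'_i = 8 - 2 = 6.
Stars and bars: C(6+2-1, 2-1) = C(7,1).

Final answer: C(7,1) = 7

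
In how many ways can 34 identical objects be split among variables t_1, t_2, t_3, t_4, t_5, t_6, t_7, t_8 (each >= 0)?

Stars and bars with 34 stars and 7 bars:
C(34+8-1, 8-1) = C(41,7).

Final answer: C(41,7) = 22481940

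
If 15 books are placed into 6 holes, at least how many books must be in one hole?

By the pigeonhole principle: ceiling(15/6).

Final answer: 3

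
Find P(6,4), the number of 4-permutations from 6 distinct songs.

P(6,4) = 6!/(6-4)! = 6!/2!.

Final answer: P(6,4) = 360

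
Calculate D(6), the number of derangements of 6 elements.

Derangements satisfy D(n) = (n-1)(D(n-1) + D(n-2)), starting from D(0)=1, D(1)=0.
Building up: D(2)=1, D(3)=2, D(4)=9, D(5)=44.
D(6) = 5 x (D(5) + D(4)) = 5 x (44 + 9).

Final answer: D(6) = 265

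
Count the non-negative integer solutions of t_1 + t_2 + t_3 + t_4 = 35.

Stars and bars with 35 stars and 3 bars:
C(35+4-1, 4-1) = C(38,3).

Final answer: C(38,3) = 8436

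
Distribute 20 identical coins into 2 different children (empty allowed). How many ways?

Stars and bars: C(n+k-1, k-1) = C(21,1).

Final answer: C(21,1) = 21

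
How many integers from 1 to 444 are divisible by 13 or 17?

Multiples of 13: 34. Multiples of 17: 26. Of both (lcm=221): 2.
By inclusion-exclusion: 34 + 26 - 2.

Final answer: 58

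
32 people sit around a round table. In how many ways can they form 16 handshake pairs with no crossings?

This is counted by the nth Catalan number C_n. Here n = 32/2 = 16.
Using C_0 = 1 and C_(k+1) = C_k x 2(2k+1)/(k+2), build up term by term: C_1=1, C_2=2, C_3=5, C_4=14, C_5=42, C_6=132, C_7=429, C_8=1430, C_9=4862, C_10=16796, C_11=58786, C_12=208012, C_13=742900, C_14=2674440, C_15=9694845, C_16=35357670.

Final answer: C_{16} = 35357670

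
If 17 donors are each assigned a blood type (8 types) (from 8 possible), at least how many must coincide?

There are 8 possible values for blood type (8 types). With 17 donors and 8 categories, by pigeonhole: ceiling(17/8).

Final answer: 3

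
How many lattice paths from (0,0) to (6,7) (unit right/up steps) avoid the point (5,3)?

Total paths to (6,7): C(13,7) = 1716.
Paths through (5,3): C(8,3) x C(5,4) = 280.
Avoiding (5,3): 1716 - 280.

Final answer: 1436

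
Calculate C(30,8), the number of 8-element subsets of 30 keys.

C(30,8) = 30!/(8! x 22!).

Final answer: \binom{30}{8} = 5852925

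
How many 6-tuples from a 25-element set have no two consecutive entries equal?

First character: 25 choices. Each subsequent: 24 choices (must differ from the previous one).
Total: 25 x 24^5.

Final answer: 25 x 24^{5} = 199065600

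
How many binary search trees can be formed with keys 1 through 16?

The structures are counted by the Catalan number C_n. Here n = 16.
C_n = C(2n,n) - C(2n,n+1), so C_{16} = C(32,16) - C(32,17) = 601080390 - 565722720.

Final answer: C_{16} = 35357670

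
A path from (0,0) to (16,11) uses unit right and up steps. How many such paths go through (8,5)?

Paths (0,0)->(8,5): C(13,5) = 1287.
Paths (8,5)->(16,11): C(14,6) = 3003.
By multiplication principle: 1287 x 3003.

Final answer: 3864861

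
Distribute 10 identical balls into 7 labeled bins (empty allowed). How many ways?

Stars and bars: C(n+k-1, k-1) = C(16,6).

Final answer: C(16,6) = 8008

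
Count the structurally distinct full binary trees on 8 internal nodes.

This is counted by the nth Catalan number C_n. Here n = 8.
Using C_0 = 1 and C_(k+1) = C_k x 2(2k+1)/(k+2), build up term by term: C_1=1, C_2=2, C_3=5, C_4=14, C_5=42, C_6=132, C_7=429, C_8=1430.

Final answer: C_{8} = 1430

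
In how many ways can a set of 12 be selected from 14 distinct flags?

C(14,12) = 14!/(12! x 2!).

Final answer: \binom{14}{12} = 91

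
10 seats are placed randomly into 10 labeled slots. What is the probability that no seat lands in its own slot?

Derangements satisfy D(n) = (n-1)(D(n-1) + D(n-2)), starting from D(0)=1, D(1)=0.
Building up: D(2)=1, D(3)=2, D(4)=9, D(5)=44, D(6)=265, D(7)=1854, D(8)=14833, D(9)=133496, D(10)=1334961.
Total arrangements: 10! = 3628800.
Probability = D(10)/10! = 16481/44800.

Final answer: D(10)/10! = 1334961/3628800 = 0.367879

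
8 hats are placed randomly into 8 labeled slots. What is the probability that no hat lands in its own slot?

Derangements satisfy D(n) = (n-1)(D(n-1) + D(n-2)), starting from D(0)=1, D(1)=0.
Building up: D(2)=1, D(3)=2, D(4)=9, D(5)=44, D(6)=265, D(7)=1854, D(8)=14833.
Total arrangements: 8! = 40320.
Probability = D(8)/8! = 2119/5760.

Final answer: D(8)/8! = 14833/40320 = 0.367882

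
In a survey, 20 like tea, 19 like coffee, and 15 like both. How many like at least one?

|A union B| = |A| + |B| - |A intersect B| = 20 + 19 - 15.

Final answer: 24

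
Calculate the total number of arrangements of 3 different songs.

The number of ways to arrange 3 distinct objects is 3!.

Final answer: 3! = 6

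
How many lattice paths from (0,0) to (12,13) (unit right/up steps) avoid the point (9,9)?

Total paths to (12,13): C(25,13) = 5200300.
Paths through (9,9): C(18,9) x C(7,4) = 1701700.
Avoiding (9,9): 5200300 - 1701700.

Final answer: 3498600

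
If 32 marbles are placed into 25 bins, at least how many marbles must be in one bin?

By the pigeonhole principle: ceiling(32/25).

Final answer: 2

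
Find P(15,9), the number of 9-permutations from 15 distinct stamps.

P(15,9) = 15!/(15-9)! = 15!/6!.

Final answer: P(15,9) = 1816214400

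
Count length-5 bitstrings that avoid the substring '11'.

Let a(n) count valid strings. If the last bit is 0 the prefix is any valid string of length n-1; if it is 1 the string must end in 01 with a valid prefix of length n-2. So a(n) = a(n-1) + a(n-2), a(1)=2, a(2)=3.
Computing successive values: a(1)=2, a(2)=3, a(3)=5, a(4)=8, a(5)=13.

Final answer: 13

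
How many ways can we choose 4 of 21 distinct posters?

C(21,4) = 21!/(4! x (21-4)!).

Final answer: C(21,4) = 5985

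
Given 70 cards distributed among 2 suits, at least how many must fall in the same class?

By pigeonhole with 70 objects and 2 categories: ceiling(70/2).

Final answer: 35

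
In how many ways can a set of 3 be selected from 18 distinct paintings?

C(18,3) = 18!/(3! x (18-3)!).

Final answer: C(18,3) = 816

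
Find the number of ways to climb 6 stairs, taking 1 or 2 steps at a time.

Condition on the final move: it is a 1-step (f(n-1) ways to get there) or a 2-step (f(n-2) ways), so f(n) = f(n-1) + f(n-2), with f(1)=1, f(2)=2.
Computing successive values: f(1)=1, f(2)=2, f(3)=3, f(4)=5, f(5)=8, f(6)=13.

Final answer: 13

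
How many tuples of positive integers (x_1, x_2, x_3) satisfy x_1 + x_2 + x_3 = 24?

Substitute x'_i = x_i - 1 (so x'_i >= 0). Then sum x'_i = 24 - 3 = 21.
Stars and bars: C(21+3-1, 3-1) = C(23,2).

Final answer: C(23,2) = 253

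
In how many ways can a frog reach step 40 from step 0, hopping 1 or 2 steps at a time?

Let f(n) be the number of climbs. Removing the last move (1 or 2 steps) gives f(n) = f(n-1) + f(n-2); base cases f(1)=1, f(2)=2.
Iterating the recurrence: f(1)=1, f(2)=2, f(3)=3, f(4)=5, f(5)=8, f(6)=13, f(7)=21, f(8)=34, f(9)=55, f(10)=89, f(11)=144, f(12)=233, f(13)=377, f(14)=610, f(15)=987, f(16)=1597, f(17)=2584, f(18)=4181, f(19)=6765, f(20)=10946, f(21)=17711, f(22)=28657, f(23)=46368, f(24)=75025, f(25)=121393, f(26)=196418, f(27)=317811, f(28)=514229, f(29)=832040, f(30)=1346269, f(31)=2178309, f(32)=3524578, f(33)=5702887, f(34)=9227465, f(35)=14930352, f(36)=24157817, f(37)=39088169, f(38)=63245986, f(39)=102334155, f(40)=165580141.

Final answer: 165580141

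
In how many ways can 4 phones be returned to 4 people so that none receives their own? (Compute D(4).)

Derangements satisfy D(n) = (n-1)(D(n-1) + D(n-2)), starting from D(0)=1, D(1)=0.
D(2) = 1 x (0 + 1) = 1
D(3) = 2 x (1 + 0) = 2
D(4) = 3 x (D(3) + D(2)) = 3 x (2 + 1)

Final answer: D(4) = 9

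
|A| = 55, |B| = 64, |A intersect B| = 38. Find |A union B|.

|A union B| = |A| + |B| - |A intersect B| = 55 + 64 - 38.

Final answer: 81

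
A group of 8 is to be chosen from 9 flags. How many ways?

C(9,8) = 9!/(8! x (9-8)!).

Final answer: C(9,8) = 9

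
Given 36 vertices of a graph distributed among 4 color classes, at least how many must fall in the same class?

By pigeonhole with 36 objects and 4 categories: ceiling(36/4).

Final answer: 9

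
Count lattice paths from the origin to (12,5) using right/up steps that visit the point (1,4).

Paths (0,0)->(1,4): C(5,4) = 5.
Paths (1,4)->(12,5): C(12,1) = 12.
By multiplication principle: 5 x 12.

Final answer: 60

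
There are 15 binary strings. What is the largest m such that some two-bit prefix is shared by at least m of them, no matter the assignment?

There are 4 possible values for two-bit prefix. With 15 binary strings and 4 categories, by pigeonhole: ceiling(15/4).

Final answer: 4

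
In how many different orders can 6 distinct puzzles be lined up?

The number of ways to arrange 6 distinct objects is 6!.

Final answer: 6! = 720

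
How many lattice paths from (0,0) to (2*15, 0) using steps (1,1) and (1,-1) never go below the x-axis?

Total monotonic paths to (15,15): C(30,15) = 155117520.
By the reflection principle, paths that go above the diagonal number C(30,16) = 145422675.
Valid Dyck paths: 155117520 - 145422675.
(This is the Catalan number C_{15}.)

Final answer: C_{15} = 9694845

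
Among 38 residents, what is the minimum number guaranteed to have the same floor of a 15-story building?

There are 15 possible values for floor of a 15-story building. With 38 residents and 15 categories, by pigeonhole: ceiling(38/15).

Final answer: 3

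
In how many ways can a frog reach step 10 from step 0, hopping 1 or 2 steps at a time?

Let f(n) be the number of climbs. Removing the last move (1 or 2 steps) gives f(n) = f(n-1) + f(n-2); base cases f(1)=1, f(2)=2.
Computing successive values: f(1)=1, f(2)=2, f(3)=3, f(4)=5, f(5)=8, f(6)=13, f(7)=21, f(8)=34, f(9)=55, f(10)=89.

Final answer: 89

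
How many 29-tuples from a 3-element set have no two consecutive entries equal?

Let g(n) count such strings. g(1) = 3, and each valid string of length n-1 extends in 2 ways (any symbol but the last), so g(n) = 2 g(n-1).
Total: g(29) = 3 x 2^28.

Final answer: 3 x 2^{28} = 805306368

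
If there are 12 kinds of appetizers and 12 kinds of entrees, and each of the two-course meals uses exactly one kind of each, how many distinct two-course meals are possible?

By the multiplication principle: 12 x 12.

Final answer: 144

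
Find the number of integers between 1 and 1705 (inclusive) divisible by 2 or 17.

Multiples of 2: 852. Multiples of 17: 100. Of both (lcm=34): 50.
By inclusion-exclusion: 852 + 100 - 50.

Final answer: 902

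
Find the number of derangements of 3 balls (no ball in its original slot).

Use the recurrence D(n) = (n-1)(D(n-1) + D(n-2)) with D(0)=1, D(1)=0.
D(2) = 1 x (0 + 1) = 1
D(3) = 2 x (D(2) + D(1)) = 2 x (1 + 0)

Final answer: D(3) = 2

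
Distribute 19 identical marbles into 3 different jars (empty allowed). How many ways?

Stars and bars: C(n+k-1, k-1) = C(21,2).

Final answer: C(21,2) = 210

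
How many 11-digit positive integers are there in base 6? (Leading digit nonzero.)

In base 6, the leading digit has 5 choices (1..5); each of the remaining 10 digits has 6 choices.
Total: 5 x 6^10.

Final answer: 302330880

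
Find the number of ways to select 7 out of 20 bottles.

C(20,7) = 20!/(7! x (20-7)!).

Final answer: C(20,7) = 77520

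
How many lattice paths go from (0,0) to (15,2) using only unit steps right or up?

Each path has 15 right steps and 2 up steps in some order (17 steps total).
Choose which 2 of the 17 steps are up: C(17,2).

Final answer: C(17,2) = 136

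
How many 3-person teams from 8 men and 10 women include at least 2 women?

Sum over valid woman counts:
C(10,2)C(8,1) = 360
C(10,3)C(8,0) = 120
Total: 360 + 120.

Final answer: 480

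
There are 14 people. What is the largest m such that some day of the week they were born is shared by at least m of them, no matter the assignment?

There are 7 possible values for day of the week they were born. With 14 people and 7 categories, by pigeonhole: ceiling(14/7).

Final answer: 2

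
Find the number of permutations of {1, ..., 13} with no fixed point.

D(n) = (n-1)(D(n-1) + D(n-2)), D(0)=1, D(1)=0.
D(2) = 1 x (0 + 1) = 1
D(3) = 2 x (1 + 0) = 2
D(4) = 3 x (2 + 1) = 9
D(5) = 4 x (9 + 2) = 44
D(6) = 5 x (44 + 9) = 265
D(7) = 6 x (265 + 44) = 1854
D(8) = 7 x (1854 + 265) = 14833
D(9) = 8 x (14833 + 1854) = 133496
D(10) = 9 x (133496 + 14833) = 1334961
D(11) = 10 x (1334961 + 133496) = 14684570
D(12) = 11 x (14684570 + 1334961) = 176214841
D(13) = 12 x (D(12) + D(11)) = 12 x (176214841 + 14684570)

Final answer: D(13) = 2290792932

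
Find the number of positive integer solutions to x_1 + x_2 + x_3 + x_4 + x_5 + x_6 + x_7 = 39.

Substitute x'_i = x_i - 1 (so x'_i >= 0). Then sum x'_i = 39 - 7 = 32.
Stars and bars: C(32+7-1, 7-1) = C(38,6).

Final answer: C(38,6) = 2760681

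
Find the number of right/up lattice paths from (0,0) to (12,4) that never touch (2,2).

Total paths to (12,4): C(16,4) = 1820.
Paths through (2,2): C(4,2) x C(12,2) = 396.
Avoiding (2,2): 1820 - 396.

Final answer: 1424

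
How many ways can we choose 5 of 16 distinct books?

C(16,5) = 16!/(5! x (16-5)!).

Final answer: C(16,5) = 4368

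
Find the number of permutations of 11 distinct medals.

The number of ways to arrange 11 distinct objects is 11!.

Final answer: 11! = 39916800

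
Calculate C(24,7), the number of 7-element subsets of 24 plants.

C(24,7) = 24!/(7! x 17!).

Final answer: \binom{24}{7} = 346104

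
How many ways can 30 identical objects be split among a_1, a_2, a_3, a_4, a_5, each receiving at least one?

Substitute a'_i = a_i - 1 (so a'_i >= 0). Then sum a'_i = 30 - 5 = 25.
Stars and bars: C(25+5-1, 5-1) = C(29,4).

Final answer: C(29,4) = 23751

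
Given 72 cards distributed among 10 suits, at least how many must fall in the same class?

By pigeonhole with 72 objects and 10 categories: ceiling(72/10).

Final answer: 8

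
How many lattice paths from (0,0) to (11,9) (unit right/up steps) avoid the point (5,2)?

Total paths to (11,9): C(20,9) = 167960.
Paths through (5,2): C(7,2) x C(13,7) = 36036.
Avoiding (5,2): 167960 - 36036.

Final answer: 131924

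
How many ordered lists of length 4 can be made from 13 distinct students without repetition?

P(13,4) = 13!/(13-4)! = 13!/9!.

Final answer: P(13,4) = 17160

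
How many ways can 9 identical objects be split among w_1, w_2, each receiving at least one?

Substitute w'_i = w_i - 1 (so w'_i >= 0). Then sum w'_i = 9 - 2 = 7.
Stars and bars: C(7+2-1, 2-1) = C(8,1).

Final answer: C(8,1) = 8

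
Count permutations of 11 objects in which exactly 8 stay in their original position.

Choose which 8 elements are fixed: C(11,8) = 165.
Derange the remaining 3 using D(j) = (j-1)(D(j-1) + D(j-2)), D(0)=1, D(1)=0: D(2)=1, D(3)=2.
Total: 165 x 2.

Final answer: C(11,8) D(3) = 330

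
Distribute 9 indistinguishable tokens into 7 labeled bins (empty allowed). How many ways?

Stars and bars: C(n+k-1, k-1) = C(15,6).

Final answer: C(15,6) = 5005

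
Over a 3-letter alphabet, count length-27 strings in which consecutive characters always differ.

Let g(n) count such strings. g(1) = 3, and each valid string of length n-1 extends in 2 ways (any symbol but the last), so g(n) = 2 g(n-1).
Total: g(27) = 3 x 2^26.

Final answer: 3 x 2^{26} = 201326592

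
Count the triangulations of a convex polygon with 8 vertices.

This is a standard Catalan-number count: the answer is C_n. Here n = 8 - 2 = 6.
C_n = C(2n,n)/(n+1), so C_{6} = C(12,6)/7 = 924/7.

Final answer: C_{6} = 132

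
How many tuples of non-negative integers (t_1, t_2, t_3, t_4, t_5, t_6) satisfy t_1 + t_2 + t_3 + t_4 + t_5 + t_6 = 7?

Stars and bars with 7 stars and 5 bars:
C(7+6-1, 6-1) = C(12,5).

Final answer: C(12,5) = 792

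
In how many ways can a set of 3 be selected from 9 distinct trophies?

C(9,3) = 9!/(3! x (9-3)!).

Final answer: C(9,3) = 84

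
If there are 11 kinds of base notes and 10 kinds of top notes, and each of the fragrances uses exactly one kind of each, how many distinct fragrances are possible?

By the multiplication principle: 11 x 10.

Final answer: 110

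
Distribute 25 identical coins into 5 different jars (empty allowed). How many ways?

Stars and bars: C(n+k-1, k-1) = C(29,4).

Final answer: C(29,4) = 23751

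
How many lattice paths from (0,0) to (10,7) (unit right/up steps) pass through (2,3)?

Paths (0,0)->(2,3): C(5,3) = 10.
Paths (2,3)->(10,7): C(12,4) = 495.
By multiplication principle: 10 x 495.

Final answer: 4950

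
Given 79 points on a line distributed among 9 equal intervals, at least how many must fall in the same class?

By pigeonhole with 79 objects and 9 categories: ceiling(79/9).

Final answer: 9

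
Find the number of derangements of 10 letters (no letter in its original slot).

Derangements satisfy D(n) = (n-1)(D(n-1) + D(n-2)), starting from D(0)=1, D(1)=0.
D(2) = 1 x (0 + 1) = 1
D(3) = 2 x (1 + 0) = 2
D(4) = 3 x (2 + 1) = 9
D(5) = 4 x (9 + 2) = 44
D(6) = 5 x (44 + 9) = 265
D(7) = 6 x (265 + 44) = 1854
D(8) = 7 x (1854 + 265) = 14833
D(9) = 8 x (14833 + 1854) = 133496
D(10) = 9 x (D(9) + D(8)) = 9 x (133496 + 14833)

Final answer: D(10) = 1334961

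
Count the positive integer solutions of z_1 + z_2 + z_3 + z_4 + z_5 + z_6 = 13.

Substitute z'_i = z_i - 1 (so z'_i >= 0). Then sum z'_i = 13 - 6 = 7.
Stars and bars: C(7+6-1, 6-1) = C(12,5).

Final answer: C(12,5) = 792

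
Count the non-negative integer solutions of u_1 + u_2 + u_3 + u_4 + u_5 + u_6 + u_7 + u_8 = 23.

Stars and bars with 23 stars and 7 bars:
C(23+8-1, 8-1) = C(30,7).

Final answer: C(30,7) = 2035800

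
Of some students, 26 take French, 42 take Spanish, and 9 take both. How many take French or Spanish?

|A union B| = |A| + |B| - |A intersect B| = 26 + 42 - 9.

Final answer: 59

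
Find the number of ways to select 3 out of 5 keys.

C(5,3) = 5!/(3! x (5-3)!).

Final answer: C(5,3) = 10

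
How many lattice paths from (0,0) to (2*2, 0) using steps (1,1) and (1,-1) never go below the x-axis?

Total monotonic paths to (2,2): C(4,2) = 6.
A path is bad iff it touches y = x + 1; reflecting its initial segment maps bad paths bijectively onto all paths to (1,3), of which there are C(4,3) = 4.
Valid Dyck paths: 6 - 4.
(Check: C(4,2) - C(4,3) = C(4,2)/3, the Catalan number C_{2}.)

Final answer: C_{2} = 2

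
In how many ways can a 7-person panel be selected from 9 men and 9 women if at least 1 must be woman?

Sum over valid woman counts:
C(9,1)C(9,6) = 756
C(9,2)C(9,5) = 4536
C(9,3)C(9,4) = 10584
C(9,4)C(9,3) = 10584
C(9,5)C(9,2) = 4536
C(9,6)C(9,1) = 756
C(9,7)C(9,0) = 36
Total: 756 + 4536 + 10584 + 10584 + 4536 + 756 + 36.

Final answer: 31788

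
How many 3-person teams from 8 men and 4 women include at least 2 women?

Sum over valid woman counts:
C(4,2)C(8,1) = 48
C(4,3)C(8,0) = 4
Total: 48 + 4.

Final answer: 52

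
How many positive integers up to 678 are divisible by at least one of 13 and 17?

Multiples of 13: 52. Multiples of 17: 39. Of both (lcm=221): 3.
By inclusion-exclusion: 52 + 39 - 3.

Final answer: 88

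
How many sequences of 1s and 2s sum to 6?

Condition on the final move: it is a 1-step (f(n-1) ways to get there) or a 2-step (f(n-2) ways), so f(n) = f(n-1) + f(n-2), with f(1)=1, f(2)=2.
Computing successive values: f(1)=1, f(2)=2, f(3)=3, f(4)=5, f(5)=8, f(6)=13.

Final answer: 13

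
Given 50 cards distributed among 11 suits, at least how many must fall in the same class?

By pigeonhole with 50 objects and 11 categories: ceiling(50/11).

Final answer: 5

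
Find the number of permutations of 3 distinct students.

The number of ways to arrange 3 distinct objects is 3!.

Final answer: 3! = 6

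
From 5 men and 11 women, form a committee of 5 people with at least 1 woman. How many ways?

Sum over valid woman counts:
C(11,1)C(5,4) = 55
C(11,2)C(5,3) = 550
C(11,3)C(5,2) = 1650
C(11,4)C(5,1) = 1650
C(11,5)C(5,0) = 462
Total: 55 + 550 + 1650 + 1650 + 462.

Final answer: 4367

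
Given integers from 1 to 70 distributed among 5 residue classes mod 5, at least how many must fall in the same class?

By pigeonhole with 70 objects and 5 categories: ceiling(70/5).

Final answer: 14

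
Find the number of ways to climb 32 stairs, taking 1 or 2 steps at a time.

Condition on the final move: it is a 1-step (f(n-1) ways to get there) or a 2-step (f(n-2) ways), so f(n) = f(n-1) + f(n-2), with f(1)=1, f(2)=2.
Iterating the recurrence: f(1)=1, f(2)=2, f(3)=3, f(4)=5, f(5)=8, f(6)=13, f(7)=21, f(8)=34, f(9)=55, f(10)=89, f(11)=144, f(12)=233, f(13)=377, f(14)=610, f(15)=987, f(16)=1597, f(17)=2584, f(18)=4181, f(19)=6765, f(20)=10946, f(21)=17711, f(22)=28657, f(23)=46368, f(24)=75025, f(25)=121393, f(26)=196418, f(27)=317811, f(28)=514229, f(29)=832040, f(30)=1346269, f(31)=2178309, f(32)=3524578.

Final answer: 3524578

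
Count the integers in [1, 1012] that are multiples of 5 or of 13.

Multiples of 5: 202. Multiples of 13: 77. Of both (lcm=65): 15.
By inclusion-exclusion: 202 + 77 - 15.

Final answer: 264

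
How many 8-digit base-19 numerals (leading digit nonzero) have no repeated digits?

The leading digit has 18 choices (anything but zero); the next has 18 (anything but the first), then 17, and so on, one fewer each time.
Total: 18 x 18 x 17 x 16 x 15 x 14 x 13 x 12.

Final answer: 2887073280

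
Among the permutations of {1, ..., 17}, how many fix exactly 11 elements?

Choose which 11 elements are fixed: C(17,11) = 12376.
Derange the remaining 6 using D(j) = (j-1)(D(j-1) + D(j-2)), D(0)=1, D(1)=0: D(2)=1, D(3)=2, D(4)=9, D(5)=44, D(6)=265.
Total: 12376 x 265.

Final answer: C(17,11) D(6) = 3279640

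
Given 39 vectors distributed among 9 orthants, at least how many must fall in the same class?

By pigeonhole with 39 objects and 9 categories: ceiling(39/9).

Final answer: 5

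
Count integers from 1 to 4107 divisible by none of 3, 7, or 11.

|div by 3|=1369, |div by 7|=586, |div by 11|=373.
|div by 3&7|=195, |div by 3&11|=124, |div by 7&11|=53, |div by all|=17.
By inclusion-exclusion, divisible by at least one: 1369+586+373-195-124-53+17 = 1973.
Not divisible by any: 4107 - 1973.

Final answer: 2134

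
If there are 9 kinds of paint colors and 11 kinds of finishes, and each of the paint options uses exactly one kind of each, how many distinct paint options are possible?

By the multiplication principle: 9 x 11.

Final answer: 99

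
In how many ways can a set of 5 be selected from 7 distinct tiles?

C(7,5) = 7!/(5! x (7-5)!).

Final answer: C(7,5) = 21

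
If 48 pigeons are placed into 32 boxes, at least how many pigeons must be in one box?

By the pigeonhole principle: ceiling(48/32).

Final answer: 2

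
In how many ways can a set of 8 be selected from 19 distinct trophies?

C(19,8) = 19!/(8! x (19-8)!).

Final answer: C(19,8) = 75582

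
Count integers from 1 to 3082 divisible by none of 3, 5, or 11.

|div by 3|=1027, |div by 5|=616, |div by 11|=280.
|div by 3&5|=205, |div by 3&11|=93, |div by 5&11|=56, |div by all|=18.
By inclusion-exclusion, divisible by at least one: 1027+616+280-205-93-56+18 = 1587.
Not divisible by any: 3082 - 1587.

Final answer: 1495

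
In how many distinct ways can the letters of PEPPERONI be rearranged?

Letters (E:2, I:1, N:1, O:1, P:3, R:1). Total letters: 9.
Permutations = 9!/(3! x 2!).

Final answer: 30240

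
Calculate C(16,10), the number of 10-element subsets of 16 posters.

C(16,10) = 16!/(10! x 6!).

Final answer: \binom{16}{10} = 8008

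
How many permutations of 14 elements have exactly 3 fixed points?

Choose which 3 elements are fixed: C(14,3) = 364.
Derange the remaining 11 using D(j) = (j-1)(D(j-1) + D(j-2)), D(0)=1, D(1)=0: D(2)=1, D(3)=2, D(4)=9, D(5)=44, D(6)=265, D(7)=1854, D(8)=14833, D(9)=133496, D(10)=1334961, D(11)=14684570.
Total: 364 x 14684570.

Final answer: C(14,3) D(11) = 5345183480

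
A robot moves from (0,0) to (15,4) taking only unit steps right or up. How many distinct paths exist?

Each path has 15 right steps and 4 up steps in some order (19 steps total).
Choose which 4 of the 19 steps are up: C(19,4).

Final answer: C(19,4) = 3876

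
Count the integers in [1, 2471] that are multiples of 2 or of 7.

Multiples of 2: 1235. Multiples of 7: 353. Of both (lcm=14): 176.
By inclusion-exclusion: 1235 + 353 - 176.

Final answer: 1412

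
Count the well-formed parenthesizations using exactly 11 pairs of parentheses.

This is counted by the nth Catalan number C_n. Here n = 11 (pairs).
C_n = C(2n,n) - C(2n,n+1), so C_{11} = C(22,11) - C(22,12) = 705432 - 646646.

Final answer: C_{11} = 58786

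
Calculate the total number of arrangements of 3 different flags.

The number of ways to arrange 3 distinct objects is 3!.

Final answer: 3! = 6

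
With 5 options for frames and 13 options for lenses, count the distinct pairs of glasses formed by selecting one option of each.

By the multiplication principle: 5 x 13.

Final answer: 65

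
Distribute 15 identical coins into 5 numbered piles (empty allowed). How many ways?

Stars and bars: C(n+k-1, k-1) = C(19,4).

Final answer: C(19,4) = 3876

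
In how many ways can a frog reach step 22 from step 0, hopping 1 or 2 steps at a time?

Condition on the final move: it is a 1-step (f(n-1) ways to get there) or a 2-step (f(n-2) ways), so f(n) = f(n-1) + f(n-2), with f(1)=1, f(2)=2.
Computing successive values: f(1)=1, f(2)=2, f(3)=3, f(4)=5, f(5)=8, f(6)=13, f(7)=21, f(8)=34, f(9)=55, f(10)=89, f(11)=144, f(12)=233, f(13)=377, f(14)=610, f(15)=987, f(16)=1597, f(17)=2584, f(18)=4181, f(19)=6765, f(20)=10946, f(21)=17711, f(22)=28657.

Final answer: 28657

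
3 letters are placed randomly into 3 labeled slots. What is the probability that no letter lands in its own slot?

Use the recurrence D(n) = (n-1)(D(n-1) + D(n-2)) with D(0)=1, D(1)=0.
Building up: D(2)=1, D(3)=2.
Total arrangements: 3! = 6.
Probability = D(3)/3! = 1/3.

Final answer: D(3)/3! = 2/6 = 0.333333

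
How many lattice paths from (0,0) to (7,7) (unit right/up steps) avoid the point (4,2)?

Total paths to (7,7): C(14,7) = 3432.
Paths through (4,2): C(6,2) x C(8,5) = 840.
Avoiding (4,2): 3432 - 840.

Final answer: 2592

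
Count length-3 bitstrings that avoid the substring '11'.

Let a(n) count valid strings. If the last bit is 0 the prefix is any valid string of length n-1; if it is 1 the string must end in 01 with a valid prefix of length n-2. So a(n) = a(n-1) + a(n-2), a(1)=2, a(2)=3.
Building up term by term: a(1)=2, a(2)=3, a(3)=5.

Final answer: 5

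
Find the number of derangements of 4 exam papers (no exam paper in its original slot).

Derangements satisfy D(n) = (n-1)(D(n-1) + D(n-2)), starting from D(0)=1, D(1)=0.
D(2) = 1 x (0 + 1) = 1
D(3) = 2 x (1 + 0) = 2
D(4) = 3 x (D(3) + D(2)) = 3 x (2 + 1)

Final answer: D(4) = 9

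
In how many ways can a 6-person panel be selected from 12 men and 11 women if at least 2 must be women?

Sum over valid woman counts:
C(11,2)C(12,4) = 27225
C(11,3)C(12,3) = 36300
C(11,4)C(12,2) = 21780
C(11,5)C(12,1) = 5544
C(11,6)C(12,0) = 462
Total: 27225 + 36300 + 21780 + 5544 + 462.

Final answer: 91311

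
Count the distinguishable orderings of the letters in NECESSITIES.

Letters (C:1, E:3, I:2, N:1, S:3, T:1). Total letters: 11.
Permutations = 11!/(3! x 3! x 2!).

Final answer: 554400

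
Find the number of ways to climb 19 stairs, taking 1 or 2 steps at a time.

Condition on the final move: it is a 1-step (f(n-1) ways to get there) or a 2-step (f(n-2) ways), so f(n) = f(n-1) + f(n-2), with f(1)=1, f(2)=2.
Building up term by term: f(1)=1, f(2)=2, f(3)=3, f(4)=5, f(5)=8, f(6)=13, f(7)=21, f(8)=34, f(9)=55, f(10)=89, f(11)=144, f(12)=233, f(13)=377, f(14)=610, f(15)=987, f(16)=1597, f(17)=2584, f(18)=4181, f(19)=6765.

Final answer: 6765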